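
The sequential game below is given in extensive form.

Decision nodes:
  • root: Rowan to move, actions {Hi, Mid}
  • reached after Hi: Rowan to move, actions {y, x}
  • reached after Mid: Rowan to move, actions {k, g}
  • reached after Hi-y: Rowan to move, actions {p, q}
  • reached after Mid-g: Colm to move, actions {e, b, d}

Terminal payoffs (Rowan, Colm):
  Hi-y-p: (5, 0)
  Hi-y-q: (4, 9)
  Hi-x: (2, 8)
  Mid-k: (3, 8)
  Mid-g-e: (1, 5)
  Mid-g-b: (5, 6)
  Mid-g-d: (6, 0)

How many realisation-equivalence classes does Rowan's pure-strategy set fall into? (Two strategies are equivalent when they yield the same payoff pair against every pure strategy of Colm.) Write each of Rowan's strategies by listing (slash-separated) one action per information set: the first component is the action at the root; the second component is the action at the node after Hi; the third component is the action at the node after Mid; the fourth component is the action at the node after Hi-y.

Rowan has 16 pure strategies: Hi/y/k/p, Hi/y/k/q, Hi/y/g/p, Hi/y/g/q, Hi/x/k/p, Hi/x/k/q, Hi/x/g/p, Hi/x/g/q, Mid/y/k/p, Mid/y/k/q, Mid/y/g/p, Mid/y/g/q, Mid/x/k/p, Mid/x/k/q, Mid/x/g/p, Mid/x/g/q. Columns: e, b, d.
{Hi/y/k/p, Hi/y/g/p} → row (5,0) (5,0) (5,0)
{Hi/y/k/q, Hi/y/g/q} → row (4,9) (4,9) (4,9)
{Hi/x/k/p, Hi/x/k/q, Hi/x/g/p, Hi/x/g/q} → row (2,8) (2,8) (2,8)
{Mid/y/k/p, Mid/y/k/q, Mid/x/k/p, Mid/x/k/q} → row (3,8) (3,8) (3,8)
{Mid/y/g/p, Mid/y/g/q, Mid/x/g/p, Mid/x/g/q} → row (1,5) (5,6) (6,0)
That's 5 distinct rows out of 16 strategies.

5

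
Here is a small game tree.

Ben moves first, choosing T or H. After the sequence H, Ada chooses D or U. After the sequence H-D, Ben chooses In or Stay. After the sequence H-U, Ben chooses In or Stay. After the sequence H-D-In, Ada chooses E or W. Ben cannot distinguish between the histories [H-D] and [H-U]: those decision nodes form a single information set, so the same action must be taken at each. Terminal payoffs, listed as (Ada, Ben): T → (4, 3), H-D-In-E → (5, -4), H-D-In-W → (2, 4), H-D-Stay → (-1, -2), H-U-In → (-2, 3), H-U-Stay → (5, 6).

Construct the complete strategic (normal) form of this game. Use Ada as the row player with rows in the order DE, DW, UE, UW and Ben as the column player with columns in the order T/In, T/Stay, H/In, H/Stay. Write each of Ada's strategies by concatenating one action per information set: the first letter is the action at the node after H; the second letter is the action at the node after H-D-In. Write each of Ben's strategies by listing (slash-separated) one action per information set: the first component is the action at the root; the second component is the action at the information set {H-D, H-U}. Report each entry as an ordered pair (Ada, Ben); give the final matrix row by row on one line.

         T/In   T/Stay     H/In   H/Stay
  DE    (4,3)    (4,3)   (5,-4)  (-1,-2)
  DW    (4,3)    (4,3)    (2,4)  (-1,-2)
  UE    (4,3)    (4,3)   (-2,3)    (5,6)
  UW    (4,3)    (4,3)   (-2,3)    (5,6)

DE: (4,3) (4,3) (5,-4) (-1,-2) | DW: (4,3) (4,3) (2,4) (-1,-2) | UE: (4,3) (4,3) (-2,3) (5,6) | UW: (4,3) (4,3) (-2,3) (5,6)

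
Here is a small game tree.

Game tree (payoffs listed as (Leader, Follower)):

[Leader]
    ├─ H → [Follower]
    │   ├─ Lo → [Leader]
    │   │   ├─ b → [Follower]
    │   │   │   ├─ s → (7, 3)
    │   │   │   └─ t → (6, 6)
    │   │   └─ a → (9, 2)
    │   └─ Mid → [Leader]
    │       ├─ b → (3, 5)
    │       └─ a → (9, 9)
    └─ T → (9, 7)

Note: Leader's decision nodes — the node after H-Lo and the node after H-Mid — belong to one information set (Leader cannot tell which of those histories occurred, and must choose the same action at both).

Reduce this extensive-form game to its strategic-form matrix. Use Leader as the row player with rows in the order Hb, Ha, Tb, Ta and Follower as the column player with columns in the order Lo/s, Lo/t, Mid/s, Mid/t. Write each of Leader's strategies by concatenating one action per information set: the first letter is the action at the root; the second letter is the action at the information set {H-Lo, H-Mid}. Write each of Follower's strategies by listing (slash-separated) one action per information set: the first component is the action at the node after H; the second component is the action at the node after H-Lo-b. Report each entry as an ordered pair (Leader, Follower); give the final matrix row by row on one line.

Row Hb: Lo/s→(7,3), Lo/t→(6,6), Mid/s→(3,5), Mid/t→(3,5)
Row Ha: Lo/s→(9,2), Lo/t→(9,2), Mid/s→(9,9), Mid/t→(9,9)
Row Tb: Lo/s→(9,7), Lo/t→(9,7), Mid/s→(9,7), Mid/t→(9,7)
Row Ta: Lo/s→(9,7), Lo/t→(9,7), Mid/s→(9,7), Mid/t→(9,7)

Hb: (7,3) (6,6) (3,5) (3,5) | Ha: (9,2) (9,2) (9,9) (9,9) | Tb: (9,7) (9,7) (9,7) (9,7) | Ta: (9,7) (9,7) (9,7) (9,7)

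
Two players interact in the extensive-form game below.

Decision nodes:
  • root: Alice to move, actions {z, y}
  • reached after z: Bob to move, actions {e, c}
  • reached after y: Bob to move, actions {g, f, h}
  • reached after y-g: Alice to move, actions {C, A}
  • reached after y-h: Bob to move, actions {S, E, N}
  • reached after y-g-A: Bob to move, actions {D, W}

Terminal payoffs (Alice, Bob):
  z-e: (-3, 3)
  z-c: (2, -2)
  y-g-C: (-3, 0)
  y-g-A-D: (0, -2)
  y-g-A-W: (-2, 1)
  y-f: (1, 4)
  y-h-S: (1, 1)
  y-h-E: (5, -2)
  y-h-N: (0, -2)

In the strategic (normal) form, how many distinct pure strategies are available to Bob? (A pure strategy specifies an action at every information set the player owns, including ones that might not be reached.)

36

Bob owns the node after z with actions {e, c} — two choices.
Bob owns the node after y with actions {g, f, h} — three choices.
Bob owns the node after y-h with actions {S, E, N} — three choices.
Bob owns the node after y-g-A with actions {D, W} — two choices.
A pure strategy fixes one action at each information set independently, so the count is the product 2 × 3 × 3 × 2 = 36.
(For reference, Alice has 4 pure strategies, giving a 36×4 normal-form matrix.)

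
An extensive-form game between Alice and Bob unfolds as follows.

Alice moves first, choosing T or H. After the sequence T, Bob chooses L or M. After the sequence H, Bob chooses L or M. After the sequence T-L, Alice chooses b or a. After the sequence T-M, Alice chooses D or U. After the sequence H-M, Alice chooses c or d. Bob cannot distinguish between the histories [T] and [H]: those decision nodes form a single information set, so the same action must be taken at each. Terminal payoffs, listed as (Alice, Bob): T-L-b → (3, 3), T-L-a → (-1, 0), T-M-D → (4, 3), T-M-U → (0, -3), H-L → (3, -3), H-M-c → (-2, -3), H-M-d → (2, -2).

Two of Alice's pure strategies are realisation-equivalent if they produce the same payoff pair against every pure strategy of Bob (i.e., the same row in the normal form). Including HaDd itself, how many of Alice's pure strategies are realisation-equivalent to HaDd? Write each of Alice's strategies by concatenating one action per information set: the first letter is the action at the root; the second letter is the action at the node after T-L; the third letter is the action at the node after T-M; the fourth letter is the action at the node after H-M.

4

Row for HaDd (columns L, M): (3,-3) (2,-2).
Under HaDd, Alice's choice at the node after T-L and at the node after T-M can never be reached regardless of what Bob does, so varying those choices leaves every outcome unchanged.
Holding the reachable choices fixed and varying the unreachable ones freely already gives 2 × 2 = 4 equivalent strategies.
No other strategy reproduces this row, so those 4 are the full class: HbDd, HbUd, HaDd, HaUd.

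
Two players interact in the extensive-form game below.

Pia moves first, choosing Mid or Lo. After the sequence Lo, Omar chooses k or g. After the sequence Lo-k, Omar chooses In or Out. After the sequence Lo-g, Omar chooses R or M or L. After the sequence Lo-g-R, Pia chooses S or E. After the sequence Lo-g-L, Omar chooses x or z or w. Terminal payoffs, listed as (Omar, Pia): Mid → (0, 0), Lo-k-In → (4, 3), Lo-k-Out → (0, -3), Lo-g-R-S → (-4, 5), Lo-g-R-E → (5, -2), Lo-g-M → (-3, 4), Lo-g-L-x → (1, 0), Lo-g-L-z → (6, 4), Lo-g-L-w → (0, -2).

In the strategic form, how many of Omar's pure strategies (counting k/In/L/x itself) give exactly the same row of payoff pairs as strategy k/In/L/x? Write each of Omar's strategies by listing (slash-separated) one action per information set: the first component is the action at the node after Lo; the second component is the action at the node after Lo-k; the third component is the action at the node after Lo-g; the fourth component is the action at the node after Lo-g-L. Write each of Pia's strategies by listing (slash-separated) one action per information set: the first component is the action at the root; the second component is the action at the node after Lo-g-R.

9

Row for k/In/L/x (columns Mid/S, Mid/E, Lo/S, Lo/E): (0,0) (0,0) (4,3) (4,3).
Under k/In/L/x, Omar's choice at the node after Lo-g and at the node after Lo-g-L can never be reached regardless of what Pia does, so varying those choices leaves every outcome unchanged.
Holding the reachable choices fixed and varying the unreachable ones freely already gives 3 × 3 = 9 equivalent strategies.
No other strategy reproduces this row, so those 9 are the full class: k/In/R/x, k/In/R/z, k/In/R/w, k/In/M/x, k/In/M/z, k/In/M/w, k/In/L/x, k/In/L/z, k/In/L/w.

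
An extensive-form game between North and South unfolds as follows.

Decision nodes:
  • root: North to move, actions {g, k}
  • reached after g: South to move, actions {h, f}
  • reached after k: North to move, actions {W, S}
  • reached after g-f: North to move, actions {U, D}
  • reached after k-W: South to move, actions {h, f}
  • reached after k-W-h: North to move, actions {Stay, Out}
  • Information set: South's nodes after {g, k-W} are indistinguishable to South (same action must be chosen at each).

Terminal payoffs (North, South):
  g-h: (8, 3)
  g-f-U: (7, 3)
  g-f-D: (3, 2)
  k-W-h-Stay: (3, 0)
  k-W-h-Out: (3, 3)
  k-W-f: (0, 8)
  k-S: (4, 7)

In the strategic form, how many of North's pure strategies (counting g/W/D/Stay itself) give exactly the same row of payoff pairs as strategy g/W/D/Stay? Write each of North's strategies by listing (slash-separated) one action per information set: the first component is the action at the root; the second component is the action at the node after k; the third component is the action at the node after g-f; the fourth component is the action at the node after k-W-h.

Row for g/W/D/Stay (columns h, f): (8,3) (3,2).
Under g/W/D/Stay, North's choice at the node after k and at the node after k-W-h can never be reached regardless of what South does, so varying those choices leaves every outcome unchanged.
Holding the reachable choices fixed and varying the unreachable ones freely already gives 2 × 2 = 4 equivalent strategies.
No other strategy reproduces this row, so those 4 are the full class: g/W/D/Stay, g/W/D/Out, g/S/D/Stay, g/S/D/Out.

4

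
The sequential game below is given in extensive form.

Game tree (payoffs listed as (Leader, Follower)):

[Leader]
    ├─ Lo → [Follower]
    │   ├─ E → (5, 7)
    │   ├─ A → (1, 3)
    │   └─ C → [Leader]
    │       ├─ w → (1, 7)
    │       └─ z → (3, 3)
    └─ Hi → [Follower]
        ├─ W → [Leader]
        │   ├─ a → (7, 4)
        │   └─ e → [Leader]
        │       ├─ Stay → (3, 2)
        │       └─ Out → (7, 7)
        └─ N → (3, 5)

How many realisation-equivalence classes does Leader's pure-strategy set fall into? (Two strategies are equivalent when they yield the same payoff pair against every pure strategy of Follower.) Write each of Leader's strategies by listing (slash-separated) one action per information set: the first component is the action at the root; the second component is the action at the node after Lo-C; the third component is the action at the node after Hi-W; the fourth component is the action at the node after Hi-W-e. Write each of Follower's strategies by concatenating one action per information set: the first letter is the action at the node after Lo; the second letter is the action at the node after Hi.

Leader has 16 pure strategies: Lo/w/a/Stay, Lo/w/a/Out, Lo/w/e/Stay, Lo/w/e/Out, Lo/z/a/Stay, Lo/z/a/Out, Lo/z/e/Stay, Lo/z/e/Out, Hi/w/a/Stay, Hi/w/a/Out, Hi/w/e/Stay, Hi/w/e/Out, Hi/z/a/Stay, Hi/z/a/Out, Hi/z/e/Stay, Hi/z/e/Out. Columns: EW, EN, AW, AN, CW, CN.
{Lo/w/a/Stay, Lo/w/a/Out, Lo/w/e/Stay, Lo/w/e/Out} → row (5,7) (5,7) (1,3) (1,3) (1,7) (1,7)
{Lo/z/a/Stay, Lo/z/a/Out, Lo/z/e/Stay, Lo/z/e/Out} → row (5,7) (5,7) (1,3) (1,3) (3,3) (3,3)
{Hi/w/a/Stay, Hi/w/a/Out, Hi/z/a/Stay, Hi/z/a/Out} → row (7,4) (3,5) (7,4) (3,5) (7,4) (3,5)
{Hi/w/e/Stay, Hi/z/e/Stay} → row (3,2) (3,5) (3,2) (3,5) (3,2) (3,5)
{Hi/w/e/Out, Hi/z/e/Out} → row (7,7) (3,5) (7,7) (3,5) (7,7) (3,5)
That's 5 distinct rows out of 16 strategies.

5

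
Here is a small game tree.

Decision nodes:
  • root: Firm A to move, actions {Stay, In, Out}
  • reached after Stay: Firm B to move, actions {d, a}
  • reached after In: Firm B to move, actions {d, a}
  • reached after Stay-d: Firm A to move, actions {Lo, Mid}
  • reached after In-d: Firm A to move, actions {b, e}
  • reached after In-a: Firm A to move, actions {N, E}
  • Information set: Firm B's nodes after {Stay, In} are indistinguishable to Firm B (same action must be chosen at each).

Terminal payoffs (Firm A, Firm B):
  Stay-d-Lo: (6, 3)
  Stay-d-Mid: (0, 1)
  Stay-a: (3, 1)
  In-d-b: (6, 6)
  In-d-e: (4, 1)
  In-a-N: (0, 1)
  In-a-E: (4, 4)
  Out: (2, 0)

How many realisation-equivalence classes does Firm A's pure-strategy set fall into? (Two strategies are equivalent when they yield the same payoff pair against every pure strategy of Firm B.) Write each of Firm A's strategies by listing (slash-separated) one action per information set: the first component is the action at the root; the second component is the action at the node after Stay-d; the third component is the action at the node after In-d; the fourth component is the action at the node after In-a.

Firm A has 24 pure strategies: Stay/Lo/b/N, Stay/Lo/b/E, Stay/Lo/e/N, Stay/Lo/e/E, Stay/Mid/b/N, Stay/Mid/b/E, Stay/Mid/e/N, Stay/Mid/e/E, In/Lo/b/N, In/Lo/b/E, In/Lo/e/N, In/Lo/e/E, In/Mid/b/N, In/Mid/b/E, In/Mid/e/N, In/Mid/e/E, Out/Lo/b/N, Out/Lo/b/E, Out/Lo/e/N, Out/Lo/e/E, Out/Mid/b/N, Out/Mid/b/E, Out/Mid/e/N, Out/Mid/e/E. Columns: d, a.
{Stay/Lo/b/N, Stay/Lo/b/E, Stay/Lo/e/N, Stay/Lo/e/E} → row (6,3) (3,1)
{Stay/Mid/b/N, Stay/Mid/b/E, Stay/Mid/e/N, Stay/Mid/e/E} → row (0,1) (3,1)
{In/Lo/b/N, In/Mid/b/N} → row (6,6) (0,1)
{In/Lo/b/E, In/Mid/b/E} → row (6,6) (4,4)
{In/Lo/e/N, In/Mid/e/N} → row (4,1) (0,1)
{In/Lo/e/E, In/Mid/e/E} → row (4,1) (4,4)
{Out/Lo/b/N, Out/Lo/b/E, Out/Lo/e/N, Out/Lo/e/E, Out/Mid/b/N, Out/Mid/b/E, Out/Mid/e/N, Out/Mid/e/E} → row (2,0) (2,0)
That's 7 distinct rows out of 24 strategies.

7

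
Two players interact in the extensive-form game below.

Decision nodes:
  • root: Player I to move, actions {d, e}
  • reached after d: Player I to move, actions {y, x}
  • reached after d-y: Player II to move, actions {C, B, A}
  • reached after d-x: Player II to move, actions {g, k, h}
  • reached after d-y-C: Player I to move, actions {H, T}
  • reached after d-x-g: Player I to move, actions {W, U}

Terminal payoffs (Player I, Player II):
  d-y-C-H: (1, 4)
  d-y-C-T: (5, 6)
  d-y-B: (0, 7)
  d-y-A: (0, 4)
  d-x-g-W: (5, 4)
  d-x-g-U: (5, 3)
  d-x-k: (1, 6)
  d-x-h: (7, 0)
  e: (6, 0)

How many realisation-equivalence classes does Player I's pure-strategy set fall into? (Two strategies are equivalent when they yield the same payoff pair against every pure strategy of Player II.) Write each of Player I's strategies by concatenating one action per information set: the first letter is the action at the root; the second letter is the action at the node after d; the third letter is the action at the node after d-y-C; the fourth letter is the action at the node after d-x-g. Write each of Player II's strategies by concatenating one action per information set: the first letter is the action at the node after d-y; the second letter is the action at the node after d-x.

5

Player I has 16 pure strategies: dyHW, dyHU, dyTW, dyTU, dxHW, dxHU, dxTW, dxTU, eyHW, eyHU, eyTW, eyTU, exHW, exHU, exTW, exTU. Columns: Cg, Ck, Ch, Bg, Bk, Bh, Ag, Ak, Ah.
{dyHW, dyHU} → row (1,4) (1,4) (1,4) (0,7) (0,7) (0,7) (0,4) (0,4) (0,4)
{dyTW, dyTU} → row (5,6) (5,6) (5,6) (0,7) (0,7) (0,7) (0,4) (0,4) (0,4)
{dxHW, dxTW} → row (5,4) (1,6) (7,0) (5,4) (1,6) (7,0) (5,4) (1,6) (7,0)
{dxHU, dxTU} → row (5,3) (1,6) (7,0) (5,3) (1,6) (7,0) (5,3) (1,6) (7,0)
{eyHW, eyHU, eyTW, eyTU, exHW, exHU, exTW, exTU} → row (6,0) (6,0) (6,0) (6,0) (6,0) (6,0) (6,0) (6,0) (6,0)
That's 5 distinct rows out of 16 strategies.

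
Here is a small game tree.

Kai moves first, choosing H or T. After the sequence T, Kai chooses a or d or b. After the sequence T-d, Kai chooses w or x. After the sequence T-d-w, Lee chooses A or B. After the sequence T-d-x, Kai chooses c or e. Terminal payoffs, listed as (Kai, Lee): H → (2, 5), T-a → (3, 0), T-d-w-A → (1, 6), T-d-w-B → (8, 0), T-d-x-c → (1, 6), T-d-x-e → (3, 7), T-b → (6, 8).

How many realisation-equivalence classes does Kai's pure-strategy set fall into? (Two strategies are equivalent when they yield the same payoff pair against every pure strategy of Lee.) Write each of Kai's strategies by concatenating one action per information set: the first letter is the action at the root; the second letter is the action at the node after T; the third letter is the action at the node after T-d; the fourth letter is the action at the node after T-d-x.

6

Kai has 24 pure strategies: Hawc, Hawe, Haxc, Haxe, Hdwc, Hdwe, Hdxc, Hdxe, Hbwc, Hbwe, Hbxc, Hbxe, Tawc, Tawe, Taxc, Taxe, Tdwc, Tdwe, Tdxc, Tdxe, Tbwc, Tbwe, Tbxc, Tbxe. Columns: A, B.
{Hawc, Hawe, Haxc, Haxe, Hdwc, Hdwe, Hdxc, Hdxe, Hbwc, Hbwe, Hbxc, Hbxe} → row (2,5) (2,5)
{Tawc, Tawe, Taxc, Taxe} → row (3,0) (3,0)
{Tdwc, Tdwe} → row (1,6) (8,0)
{Tdxc} → row (1,6) (1,6)
{Tdxe} → row (3,7) (3,7)
{Tbwc, Tbwe, Tbxc, Tbxe} → row (6,8) (6,8)
That's 6 distinct rows out of 24 strategies.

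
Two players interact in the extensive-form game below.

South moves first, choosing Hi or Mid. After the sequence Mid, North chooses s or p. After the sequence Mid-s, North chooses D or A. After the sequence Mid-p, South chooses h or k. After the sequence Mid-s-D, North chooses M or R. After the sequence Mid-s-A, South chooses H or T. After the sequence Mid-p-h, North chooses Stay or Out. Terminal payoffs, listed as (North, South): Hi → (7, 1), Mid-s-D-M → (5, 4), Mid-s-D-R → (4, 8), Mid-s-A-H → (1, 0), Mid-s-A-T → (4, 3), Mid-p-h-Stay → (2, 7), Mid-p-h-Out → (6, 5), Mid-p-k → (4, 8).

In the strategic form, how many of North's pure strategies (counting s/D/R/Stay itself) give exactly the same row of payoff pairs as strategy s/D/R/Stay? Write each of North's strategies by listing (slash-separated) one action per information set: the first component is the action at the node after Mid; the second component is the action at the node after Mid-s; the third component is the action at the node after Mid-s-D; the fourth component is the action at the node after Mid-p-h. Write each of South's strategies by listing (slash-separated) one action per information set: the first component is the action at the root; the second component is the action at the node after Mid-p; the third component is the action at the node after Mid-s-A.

2

Row for s/D/R/Stay (columns Hi/h/H, Hi/h/T, Hi/k/H, Hi/k/T, Mid/h/H, Mid/h/T, Mid/k/H, Mid/k/T): (7,1) (7,1) (7,1) (7,1) (4,8) (4,8) (4,8) (4,8).
Under s/D/R/Stay, North's choice at the node after Mid-p-h can never be reached regardless of what South does, so varying those choices leaves every outcome unchanged.
Holding the reachable choices fixed and varying the unreachable one freely already gives 2 equivalent strategies.
No other strategy reproduces this row, so those 2 are the full class: s/D/R/Stay, s/D/R/Out.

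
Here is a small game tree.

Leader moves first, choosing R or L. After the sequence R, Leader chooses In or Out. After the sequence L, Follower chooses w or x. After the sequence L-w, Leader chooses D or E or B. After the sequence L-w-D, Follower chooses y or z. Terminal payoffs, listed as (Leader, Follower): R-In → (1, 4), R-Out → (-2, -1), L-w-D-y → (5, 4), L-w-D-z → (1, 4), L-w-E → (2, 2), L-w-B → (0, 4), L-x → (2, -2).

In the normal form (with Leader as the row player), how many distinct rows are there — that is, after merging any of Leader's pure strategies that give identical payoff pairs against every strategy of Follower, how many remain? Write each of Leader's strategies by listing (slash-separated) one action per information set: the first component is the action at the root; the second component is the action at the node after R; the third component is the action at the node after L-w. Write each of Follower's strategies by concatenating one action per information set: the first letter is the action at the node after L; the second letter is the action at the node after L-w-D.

Leader has 12 pure strategies: R/In/D, R/In/E, R/In/B, R/Out/D, R/Out/E, R/Out/B, L/In/D, L/In/E, L/In/B, L/Out/D, L/Out/E, L/Out/B. Columns: wy, wz, xy, xz.
{R/In/D, R/In/E, R/In/B} → row (1,4) (1,4) (1,4) (1,4)
{R/Out/D, R/Out/E, R/Out/B} → row (-2,-1) (-2,-1) (-2,-1) (-2,-1)
{L/In/D, L/Out/D} → row (5,4) (1,4) (2,-2) (2,-2)
{L/In/E, L/Out/E} → row (2,2) (2,2) (2,-2) (2,-2)
{L/In/B, L/Out/B} → row (0,4) (0,4) (2,-2) (2,-2)
That's 5 distinct rows out of 12 strategies.

5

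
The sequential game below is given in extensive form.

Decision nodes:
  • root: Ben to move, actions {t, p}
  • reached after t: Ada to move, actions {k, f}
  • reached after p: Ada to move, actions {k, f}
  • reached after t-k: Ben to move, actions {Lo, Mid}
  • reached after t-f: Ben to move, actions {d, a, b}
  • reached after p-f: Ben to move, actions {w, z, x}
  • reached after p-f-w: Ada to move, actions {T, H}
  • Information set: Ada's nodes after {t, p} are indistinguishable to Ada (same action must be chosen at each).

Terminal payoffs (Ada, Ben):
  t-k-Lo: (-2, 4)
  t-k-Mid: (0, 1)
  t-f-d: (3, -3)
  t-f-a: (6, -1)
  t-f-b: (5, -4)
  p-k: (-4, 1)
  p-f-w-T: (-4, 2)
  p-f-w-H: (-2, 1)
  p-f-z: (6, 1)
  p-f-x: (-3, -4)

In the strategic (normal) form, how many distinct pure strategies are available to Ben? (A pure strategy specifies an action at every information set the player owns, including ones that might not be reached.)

Ben owns the root with actions {t, p} — two choices.
Ben owns the node after t-k with actions {Lo, Mid} — two choices.
Ben owns the node after t-f with actions {d, a, b} — three choices.
Ben owns the node after p-f with actions {w, z, x} — three choices.
A pure strategy fixes one action at each information set independently, so the count is the product 2 × 2 × 3 × 3 = 36.

36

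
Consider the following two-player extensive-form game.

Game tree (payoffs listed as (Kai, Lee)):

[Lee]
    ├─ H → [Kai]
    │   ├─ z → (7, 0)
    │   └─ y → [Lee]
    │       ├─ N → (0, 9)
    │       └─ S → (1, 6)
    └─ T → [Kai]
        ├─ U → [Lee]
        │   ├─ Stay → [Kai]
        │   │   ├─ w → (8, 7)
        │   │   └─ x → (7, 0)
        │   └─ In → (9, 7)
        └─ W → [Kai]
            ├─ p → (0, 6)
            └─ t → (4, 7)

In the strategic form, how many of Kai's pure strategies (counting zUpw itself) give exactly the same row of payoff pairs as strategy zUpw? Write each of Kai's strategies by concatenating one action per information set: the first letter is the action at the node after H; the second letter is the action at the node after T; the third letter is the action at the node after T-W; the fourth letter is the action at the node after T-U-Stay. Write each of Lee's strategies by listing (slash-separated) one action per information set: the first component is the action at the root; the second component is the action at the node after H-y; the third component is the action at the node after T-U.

Row for zUpw (columns H/N/Stay, H/N/In, H/S/Stay, H/S/In, T/N/Stay, T/N/In, T/S/Stay, T/S/In): (7,0) (7,0) (7,0) (7,0) (8,7) (9,7) (8,7) (9,7).
Under zUpw, Kai's choice at the node after T-W can never be reached regardless of what Lee does, so varying those choices leaves every outcome unchanged.
Holding the reachable choices fixed and varying the unreachable one freely already gives 2 equivalent strategies.
No other strategy reproduces this row, so those 2 are the full class: zUpw, zUtw.

2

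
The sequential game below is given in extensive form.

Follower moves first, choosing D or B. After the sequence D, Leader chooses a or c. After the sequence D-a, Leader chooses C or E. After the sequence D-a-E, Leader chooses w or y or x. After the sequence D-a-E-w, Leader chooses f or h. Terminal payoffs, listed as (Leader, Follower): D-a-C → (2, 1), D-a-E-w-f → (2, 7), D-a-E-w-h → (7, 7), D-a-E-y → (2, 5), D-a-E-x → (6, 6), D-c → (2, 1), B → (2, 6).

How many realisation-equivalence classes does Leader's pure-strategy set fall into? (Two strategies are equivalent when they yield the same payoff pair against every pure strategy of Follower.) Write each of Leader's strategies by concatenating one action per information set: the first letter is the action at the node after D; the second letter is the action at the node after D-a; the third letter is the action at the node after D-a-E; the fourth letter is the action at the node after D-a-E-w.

5

Leader has 24 pure strategies: aCwf, aCwh, aCyf, aCyh, aCxf, aCxh, aEwf, aEwh, aEyf, aEyh, aExf, aExh, cCwf, cCwh, cCyf, cCyh, cCxf, cCxh, cEwf, cEwh, cEyf, cEyh, cExf, cExh. Columns: D, B.
{aCwf, aCwh, aCyf, aCyh, aCxf, aCxh, cCwf, cCwh, cCyf, cCyh, cCxf, cCxh, cEwf, cEwh, cEyf, cEyh, cExf, cExh} → row (2,1) (2,6)
{aEwf} → row (2,7) (2,6)
{aEwh} → row (7,7) (2,6)
{aEyf, aEyh} → row (2,5) (2,6)
{aExf, aExh} → row (6,6) (2,6)
That's 5 distinct rows out of 24 strategies.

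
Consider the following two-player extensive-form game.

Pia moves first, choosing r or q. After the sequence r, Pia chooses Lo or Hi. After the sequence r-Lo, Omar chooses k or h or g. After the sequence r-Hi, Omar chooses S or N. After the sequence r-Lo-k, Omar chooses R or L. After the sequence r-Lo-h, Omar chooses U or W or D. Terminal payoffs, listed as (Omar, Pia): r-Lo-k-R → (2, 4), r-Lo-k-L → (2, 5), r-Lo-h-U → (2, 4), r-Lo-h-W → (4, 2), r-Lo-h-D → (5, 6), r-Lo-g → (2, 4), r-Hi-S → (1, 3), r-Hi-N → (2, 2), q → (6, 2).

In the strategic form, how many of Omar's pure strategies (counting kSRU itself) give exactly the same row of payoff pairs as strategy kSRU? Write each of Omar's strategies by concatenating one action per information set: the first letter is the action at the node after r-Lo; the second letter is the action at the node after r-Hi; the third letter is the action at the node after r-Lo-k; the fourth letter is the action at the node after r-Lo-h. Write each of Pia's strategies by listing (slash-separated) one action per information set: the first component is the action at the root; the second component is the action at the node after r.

Row for kSRU (columns r/Lo, r/Hi, q/Lo, q/Hi): (2,4) (1,3) (6,2) (6,2).
Under kSRU, Omar's choice at the node after r-Lo-h can never be reached regardless of what Pia does, so varying those choices leaves every outcome unchanged.
Holding the reachable choices fixed and varying the unreachable one freely already gives 3 equivalent strategies.
Checking the remaining rows, hSRU, hSLU, gSRU, gSRW, gSRD, gSLU, gSLW, gSLD also happen to give the same payoffs in every column, bringing the total to 11: kSRU, kSRW, kSRD, hSRU, hSLU, gSRU, gSRW, gSRD, gSLU, gSLW, gSLD.

11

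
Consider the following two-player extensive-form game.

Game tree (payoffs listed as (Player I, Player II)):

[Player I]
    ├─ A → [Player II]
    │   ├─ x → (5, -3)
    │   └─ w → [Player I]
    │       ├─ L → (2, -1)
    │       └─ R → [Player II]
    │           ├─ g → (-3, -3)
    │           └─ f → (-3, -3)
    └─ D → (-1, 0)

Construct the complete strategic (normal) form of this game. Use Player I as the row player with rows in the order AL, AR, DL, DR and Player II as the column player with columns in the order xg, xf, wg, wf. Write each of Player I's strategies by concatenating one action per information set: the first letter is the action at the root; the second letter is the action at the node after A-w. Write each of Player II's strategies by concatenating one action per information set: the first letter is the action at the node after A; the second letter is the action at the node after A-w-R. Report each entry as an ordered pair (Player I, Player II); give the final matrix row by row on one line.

AL: (5,-3) (5,-3) (2,-1) (2,-1) | AR: (5,-3) (5,-3) (-3,-3) (-3,-3) | DL: (-1,0) (-1,0) (-1,0) (-1,0) | DR: (-1,0) (-1,0) (-1,0) (-1,0)

           xg       xf       wg       wf
  AL   (5,-3)   (5,-3)   (2,-1)   (2,-1)
  AR   (5,-3)   (5,-3)  (-3,-3)  (-3,-3)
  DL   (-1,0)   (-1,0)   (-1,0)   (-1,0)
  DR   (-1,0)   (-1,0)   (-1,0)   (-1,0)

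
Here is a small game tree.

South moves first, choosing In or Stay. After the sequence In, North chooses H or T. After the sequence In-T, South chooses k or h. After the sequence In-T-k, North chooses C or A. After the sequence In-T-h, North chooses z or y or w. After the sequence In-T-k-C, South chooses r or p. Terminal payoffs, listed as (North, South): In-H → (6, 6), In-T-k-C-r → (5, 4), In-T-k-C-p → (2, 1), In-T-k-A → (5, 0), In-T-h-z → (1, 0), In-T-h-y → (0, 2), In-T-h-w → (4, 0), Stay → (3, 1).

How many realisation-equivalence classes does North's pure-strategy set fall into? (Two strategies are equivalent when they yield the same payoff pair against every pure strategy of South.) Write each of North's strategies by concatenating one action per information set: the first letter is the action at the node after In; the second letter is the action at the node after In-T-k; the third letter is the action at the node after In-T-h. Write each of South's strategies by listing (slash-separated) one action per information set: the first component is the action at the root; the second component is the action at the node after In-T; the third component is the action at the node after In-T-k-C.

North has 12 pure strategies: HCz, HCy, HCw, HAz, HAy, HAw, TCz, TCy, TCw, TAz, TAy, TAw. Columns: In/k/r, In/k/p, In/h/r, In/h/p, Stay/k/r, Stay/k/p, Stay/h/r, Stay/h/p.
{HCz, HCy, HCw, HAz, HAy, HAw} → row (6,6) (6,6) (6,6) (6,6) (3,1) (3,1) (3,1) (3,1)
{TCz} → row (5,4) (2,1) (1,0) (1,0) (3,1) (3,1) (3,1) (3,1)
{TCy} → row (5,4) (2,1) (0,2) (0,2) (3,1) (3,1) (3,1) (3,1)
{TCw} → row (5,4) (2,1) (4,0) (4,0) (3,1) (3,1) (3,1) (3,1)
{TAz} → row (5,0) (5,0) (1,0) (1,0) (3,1) (3,1) (3,1) (3,1)
{TAy} → row (5,0) (5,0) (0,2) (0,2) (3,1) (3,1) (3,1) (3,1)
{TAw} → row (5,0) (5,0) (4,0) (4,0) (3,1) (3,1) (3,1) (3,1)
That's 7 distinct rows out of 12 strategies.

7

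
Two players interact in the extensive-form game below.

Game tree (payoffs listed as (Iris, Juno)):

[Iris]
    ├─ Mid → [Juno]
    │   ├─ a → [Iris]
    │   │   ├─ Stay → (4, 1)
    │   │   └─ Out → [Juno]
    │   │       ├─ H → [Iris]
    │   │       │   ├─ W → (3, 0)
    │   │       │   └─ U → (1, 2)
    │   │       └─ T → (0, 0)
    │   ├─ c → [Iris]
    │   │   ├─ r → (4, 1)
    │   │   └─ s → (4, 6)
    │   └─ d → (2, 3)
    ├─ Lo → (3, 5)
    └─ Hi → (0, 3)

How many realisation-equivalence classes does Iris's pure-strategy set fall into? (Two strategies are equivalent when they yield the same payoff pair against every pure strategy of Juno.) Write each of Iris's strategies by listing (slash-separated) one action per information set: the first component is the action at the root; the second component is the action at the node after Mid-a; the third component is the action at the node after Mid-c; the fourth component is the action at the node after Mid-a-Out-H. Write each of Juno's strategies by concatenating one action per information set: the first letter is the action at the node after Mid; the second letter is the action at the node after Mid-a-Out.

Iris has 24 pure strategies: Mid/Stay/r/W, Mid/Stay/r/U, Mid/Stay/s/W, Mid/Stay/s/U, Mid/Out/r/W, Mid/Out/r/U, Mid/Out/s/W, Mid/Out/s/U, Lo/Stay/r/W, Lo/Stay/r/U, Lo/Stay/s/W, Lo/Stay/s/U, Lo/Out/r/W, Lo/Out/r/U, Lo/Out/s/W, Lo/Out/s/U, Hi/Stay/r/W, Hi/Stay/r/U, Hi/Stay/s/W, Hi/Stay/s/U, Hi/Out/r/W, Hi/Out/r/U, Hi/Out/s/W, Hi/Out/s/U. Columns: aH, aT, cH, cT, dH, dT.
{Mid/Stay/r/W, Mid/Stay/r/U} → row (4,1) (4,1) (4,1) (4,1) (2,3) (2,3)
{Mid/Stay/s/W, Mid/Stay/s/U} → row (4,1) (4,1) (4,6) (4,6) (2,3) (2,3)
{Mid/Out/r/W} → row (3,0) (0,0) (4,1) (4,1) (2,3) (2,3)
{Mid/Out/r/U} → row (1,2) (0,0) (4,1) (4,1) (2,3) (2,3)
{Mid/Out/s/W} → row (3,0) (0,0) (4,6) (4,6) (2,3) (2,3)
{Mid/Out/s/U} → row (1,2) (0,0) (4,6) (4,6) (2,3) (2,3)
{Lo/Stay/r/W, Lo/Stay/r/U, Lo/Stay/s/W, Lo/Stay/s/U, Lo/Out/r/W, Lo/Out/r/U, Lo/Out/s/W, Lo/Out/s/U} → row (3,5) (3,5) (3,5) (3,5) (3,5) (3,5)
{Hi/Stay/r/W, Hi/Stay/r/U, Hi/Stay/s/W, Hi/Stay/s/U, Hi/Out/r/W, Hi/Out/r/U, Hi/Out/s/W, Hi/Out/s/U} → row (0,3) (0,3) (0,3) (0,3) (0,3) (0,3)
That's 8 distinct rows out of 24 strategies.

8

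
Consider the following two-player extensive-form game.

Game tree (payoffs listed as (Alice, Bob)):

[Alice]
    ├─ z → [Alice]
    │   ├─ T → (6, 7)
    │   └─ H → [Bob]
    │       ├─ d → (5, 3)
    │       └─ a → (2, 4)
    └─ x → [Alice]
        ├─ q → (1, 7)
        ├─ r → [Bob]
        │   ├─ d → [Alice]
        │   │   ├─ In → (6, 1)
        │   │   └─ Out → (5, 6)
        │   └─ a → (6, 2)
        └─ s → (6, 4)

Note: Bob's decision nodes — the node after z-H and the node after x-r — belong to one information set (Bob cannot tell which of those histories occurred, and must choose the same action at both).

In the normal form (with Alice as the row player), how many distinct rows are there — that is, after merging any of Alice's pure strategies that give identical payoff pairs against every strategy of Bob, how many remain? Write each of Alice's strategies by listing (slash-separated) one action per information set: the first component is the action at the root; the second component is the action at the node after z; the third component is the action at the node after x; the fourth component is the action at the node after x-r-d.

6

Alice has 24 pure strategies: z/T/q/In, z/T/q/Out, z/T/r/In, z/T/r/Out, z/T/s/In, z/T/s/Out, z/H/q/In, z/H/q/Out, z/H/r/In, z/H/r/Out, z/H/s/In, z/H/s/Out, x/T/q/In, x/T/q/Out, x/T/r/In, x/T/r/Out, x/T/s/In, x/T/s/Out, x/H/q/In, x/H/q/Out, x/H/r/In, x/H/r/Out, x/H/s/In, x/H/s/Out. Columns: d, a.
{z/T/q/In, z/T/q/Out, z/T/r/In, z/T/r/Out, z/T/s/In, z/T/s/Out} → row (6,7) (6,7)
{z/H/q/In, z/H/q/Out, z/H/r/In, z/H/r/Out, z/H/s/In, z/H/s/Out} → row (5,3) (2,4)
{x/T/q/In, x/T/q/Out, x/H/q/In, x/H/q/Out} → row (1,7) (1,7)
{x/T/r/In, x/H/r/In} → row (6,1) (6,2)
{x/T/r/Out, x/H/r/Out} → row (5,6) (6,2)
{x/T/s/In, x/T/s/Out, x/H/s/In, x/H/s/Out} → row (6,4) (6,4)
That's 6 distinct rows out of 24 strategies.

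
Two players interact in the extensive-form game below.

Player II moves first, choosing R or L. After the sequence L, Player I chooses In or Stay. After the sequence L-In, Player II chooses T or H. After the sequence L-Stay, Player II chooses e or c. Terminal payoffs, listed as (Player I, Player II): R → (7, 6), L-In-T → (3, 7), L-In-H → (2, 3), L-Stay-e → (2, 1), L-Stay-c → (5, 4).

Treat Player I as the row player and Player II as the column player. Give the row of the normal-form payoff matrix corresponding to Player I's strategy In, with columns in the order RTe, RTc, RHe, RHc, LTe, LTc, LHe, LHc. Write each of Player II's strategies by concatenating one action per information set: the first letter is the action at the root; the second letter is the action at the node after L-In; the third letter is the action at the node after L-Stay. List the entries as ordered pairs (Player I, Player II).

vs RTe: Player II plays R → (7, 6)
vs RTc: Player II plays R → (7, 6)
vs RHe: Player II plays R → (7, 6)
vs RHc: Player II plays R → (7, 6)
vs LTe: Player II plays L → Player I plays In at [L] → Player II plays T at [L-In] → (3, 7)
vs LTc: Player II plays L → Player I plays In at [L] → Player II plays T at [L-In] → (3, 7)
vs LHe: Player II plays L → Player I plays In at [L] → Player II plays H at [L-In] → (2, 3)
vs LHc: Player II plays L → Player I plays In at [L] → Player II plays H at [L-In] → (2, 3)

(7,6) (7,6) (7,6) (7,6) (3,7) (3,7) (2,3) (2,3)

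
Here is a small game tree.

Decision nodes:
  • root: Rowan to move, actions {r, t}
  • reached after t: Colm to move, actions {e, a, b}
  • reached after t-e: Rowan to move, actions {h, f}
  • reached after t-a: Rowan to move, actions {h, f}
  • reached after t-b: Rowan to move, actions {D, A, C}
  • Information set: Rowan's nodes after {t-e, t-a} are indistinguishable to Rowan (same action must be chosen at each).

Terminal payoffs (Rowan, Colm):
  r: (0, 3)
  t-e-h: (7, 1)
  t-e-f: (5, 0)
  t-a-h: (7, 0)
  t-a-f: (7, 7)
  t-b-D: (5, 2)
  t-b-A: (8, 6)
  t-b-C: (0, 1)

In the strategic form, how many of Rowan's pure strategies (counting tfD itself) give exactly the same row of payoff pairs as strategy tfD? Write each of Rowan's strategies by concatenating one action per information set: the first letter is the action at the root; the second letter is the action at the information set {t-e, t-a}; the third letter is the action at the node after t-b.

1

Row for tfD (columns e, a, b): (5,0) (7,7) (5,2).
Every one of Rowan's information sets is on the play path for some reply by Colm when Rowan follows tfD.
Changing the action at any of them therefore changes at least one column, so only tfD itself gives this row.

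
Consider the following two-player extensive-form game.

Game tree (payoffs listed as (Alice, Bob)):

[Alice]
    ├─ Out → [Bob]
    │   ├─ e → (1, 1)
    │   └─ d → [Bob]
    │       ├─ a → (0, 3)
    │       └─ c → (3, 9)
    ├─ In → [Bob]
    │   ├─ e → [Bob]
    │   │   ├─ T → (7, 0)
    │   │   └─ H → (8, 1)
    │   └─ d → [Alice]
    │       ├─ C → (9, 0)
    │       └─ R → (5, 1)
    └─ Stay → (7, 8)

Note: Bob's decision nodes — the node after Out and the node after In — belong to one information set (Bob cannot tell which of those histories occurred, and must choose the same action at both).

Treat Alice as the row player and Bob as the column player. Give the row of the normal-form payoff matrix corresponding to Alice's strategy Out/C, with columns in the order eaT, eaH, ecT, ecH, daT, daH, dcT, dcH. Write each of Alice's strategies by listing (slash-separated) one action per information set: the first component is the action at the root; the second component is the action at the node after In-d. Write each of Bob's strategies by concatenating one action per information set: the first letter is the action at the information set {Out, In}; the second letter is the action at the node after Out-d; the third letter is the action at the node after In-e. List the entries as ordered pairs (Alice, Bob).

(1,1) (1,1) (1,1) (1,1) (0,3) (0,3) (3,9) (3,9)

vs eaT: Alice plays Out → Bob plays e at [Out] → (1, 1)
vs eaH: Alice plays Out → Bob plays e at [Out] → (1, 1)
vs ecT: Alice plays Out → Bob plays e at [Out] → (1, 1)
vs ecH: Alice plays Out → Bob plays e at [Out] → (1, 1)
vs daT: Alice plays Out → Bob plays d at [Out] → Bob plays a at [Out-d] → (0, 3)
vs daH: Alice plays Out → Bob plays d at [Out] → Bob plays a at [Out-d] → (0, 3)
vs dcT: Alice plays Out → Bob plays d at [Out] → Bob plays c at [Out-d] → (3, 9)
vs dcH: Alice plays Out → Bob plays d at [Out] → Bob plays c at [Out-d] → (3, 9)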